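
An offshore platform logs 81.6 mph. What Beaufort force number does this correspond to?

Beaufort force 12

81.6 mph = 36.5 m/s, which is Beaufort 12 (hurricane force, ≥32.7 m/s).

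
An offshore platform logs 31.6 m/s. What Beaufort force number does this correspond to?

31.6 m/s lies in the Beaufort 11 band (violent storm, 28.5–32.6 m/s).

Beaufort force 11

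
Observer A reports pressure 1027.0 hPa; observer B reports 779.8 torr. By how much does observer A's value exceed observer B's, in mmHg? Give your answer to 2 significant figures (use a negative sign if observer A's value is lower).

-9.5 mmHg

observer A: 1027.0 hPa = 770.313 mmHg.
Difference: 770.313 − 779.800 = -9.5 mmHg.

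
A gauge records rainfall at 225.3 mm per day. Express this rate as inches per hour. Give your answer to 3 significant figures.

0.370 in/hour

225.3 mm/day × 0.0393701 in/mm × 0.0416667 day/hour = 0.370 in/hour.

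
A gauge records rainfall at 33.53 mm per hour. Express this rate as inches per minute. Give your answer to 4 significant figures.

0.02200 in/minute

33.53 mm/hour × 0.0393701 in/mm × 0.0166667 hour/minute = 0.02200 in/minute.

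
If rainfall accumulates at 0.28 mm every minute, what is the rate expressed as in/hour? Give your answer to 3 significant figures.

0.661 in/hour

0.28 mm/minute × 0.0393701 in/mm × 60 minute/hour = 0.661 in/hour.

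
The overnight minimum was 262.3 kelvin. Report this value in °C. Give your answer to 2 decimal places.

-10.85 °C

°C = 262.3 − 273.15 = -10.85 °C.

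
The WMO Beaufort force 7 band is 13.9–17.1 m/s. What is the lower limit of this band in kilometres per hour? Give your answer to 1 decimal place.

50.0 km/h

13.9–17.1 m/s × 3.6 = 50.0–61.6 km/h.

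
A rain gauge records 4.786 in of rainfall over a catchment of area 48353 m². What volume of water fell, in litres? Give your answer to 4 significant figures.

Depth: 4.786 in × 25.4 = 121.5644 mm.
1 mm over 1 m² is 1 L, so volume = 121.5644 × 48353 = 5878003.4 L ≈ 5878000 L.

5878000 litres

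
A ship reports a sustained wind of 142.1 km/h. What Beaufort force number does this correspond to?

142.1 km/h = 39.5 m/s, which is Beaufort 12 (hurricane force, ≥32.7 m/s).

Beaufort force 12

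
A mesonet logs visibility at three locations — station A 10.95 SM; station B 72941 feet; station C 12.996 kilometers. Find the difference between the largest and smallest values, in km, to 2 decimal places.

9.24 km

station A: 10.95 SM = 17.6223 km.
station B: 72941 ft = 22.2324 km.
Spread: 22.2324 − 12.9960 = 9.24 km.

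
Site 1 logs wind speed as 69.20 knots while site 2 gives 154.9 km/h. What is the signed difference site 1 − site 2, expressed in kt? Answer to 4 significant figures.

-14.44 kt

site 2: 154.9 km/h = 83.6393 kt.
Difference: 69.2000 − 83.6393 = -14.44 kt.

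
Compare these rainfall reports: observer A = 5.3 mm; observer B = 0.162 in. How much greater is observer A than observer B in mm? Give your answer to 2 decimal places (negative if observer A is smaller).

observer B: 0.162 in = 4.1148 mm.
Difference: 5.3000 − 4.1148 = 1.19 mm.

1.19 mm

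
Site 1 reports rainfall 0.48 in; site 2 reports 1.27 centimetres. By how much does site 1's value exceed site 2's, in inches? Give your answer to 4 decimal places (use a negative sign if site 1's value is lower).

-0.0200 in

site 2: 1.27 cm = 0.500000 in.
Difference: 0.480000 − 0.500000 = -0.0200 in.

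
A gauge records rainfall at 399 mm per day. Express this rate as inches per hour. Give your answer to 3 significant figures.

399 mm/day × 0.0393701 in/mm × 0.0416667 day/hour = 0.655 in/hour.

0.655 in/hour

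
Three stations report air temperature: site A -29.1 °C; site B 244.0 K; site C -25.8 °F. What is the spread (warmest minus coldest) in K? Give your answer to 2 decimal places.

site B: 244.0 K = -29.150 °C.
site C: -25.8 °F = -32.111 °C.
Spread: (-29.100) − (-32.111) = 3.011 °C.

3.01 K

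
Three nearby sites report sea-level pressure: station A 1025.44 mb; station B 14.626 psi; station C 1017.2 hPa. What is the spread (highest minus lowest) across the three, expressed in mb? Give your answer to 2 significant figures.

17 mb

station B: 14.626 psi = 1008.43 mb.
station C: 1017.2 hPa = 1017.20 mb.
Spread: 1025.44 − 1008.43 = 17 mb.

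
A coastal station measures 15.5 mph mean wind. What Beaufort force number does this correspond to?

15.5 mph = 6.9 m/s, which is Beaufort 4 (moderate breeze, 5.5–7.9 m/s).

Beaufort force 4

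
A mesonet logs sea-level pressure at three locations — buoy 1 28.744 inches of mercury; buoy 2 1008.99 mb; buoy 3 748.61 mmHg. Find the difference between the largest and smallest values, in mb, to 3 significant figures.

35.6 mb

buoy 1: 28.744 inHg = 973.384 mb.
buoy 3: 748.61 mmHg = 998.065 mb.
Spread: 1008.990 − 973.384 = 35.6 mb.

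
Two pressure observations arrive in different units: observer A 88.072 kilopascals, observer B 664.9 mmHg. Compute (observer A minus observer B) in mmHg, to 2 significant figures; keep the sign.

-4.3 mmHg

observer A: 88.072 kPa = 660.594 mmHg.
Difference: 660.594 − 664.900 = -4.3 mmHg.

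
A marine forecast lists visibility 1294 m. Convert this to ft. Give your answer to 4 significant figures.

4245 ft

1 m = 3.28084 ft, so 1294 × 3.28084 = 4245 ft.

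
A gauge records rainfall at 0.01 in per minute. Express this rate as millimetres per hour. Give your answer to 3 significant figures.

15.2 mm/hour

0.01 in/minute × 25.4 mm/in × 60 minute/hour = 15.2 mm/hour.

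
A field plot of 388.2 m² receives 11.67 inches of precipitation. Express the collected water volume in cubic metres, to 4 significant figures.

115.1 cubic metres

Depth: 11.67 in × 25.4 = 296.418 mm.
1 mm over 1 m² is 1 L, so volume = 296.418 × 388.2 = 115069.47 L = 115.1 m³.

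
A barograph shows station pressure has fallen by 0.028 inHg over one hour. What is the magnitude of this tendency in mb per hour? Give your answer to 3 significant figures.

0.948 mb per hour

0.028 inHg / 1 h × 33.8639 mb/inHg = 0.948 mb/h.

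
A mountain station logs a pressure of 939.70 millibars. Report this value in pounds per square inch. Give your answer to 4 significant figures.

13.63 psi

1 mb = 0.0145038 psi, so 939.70 × 0.0145038 = 13.63 psi.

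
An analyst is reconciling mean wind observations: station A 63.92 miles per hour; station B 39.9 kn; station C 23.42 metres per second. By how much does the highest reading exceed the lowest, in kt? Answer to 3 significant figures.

15.6 kt

station A: 63.92 mph = 55.545 kt.
station C: 23.42 m/s = 45.525 kt.
Spread: 55.545 − 39.900 = 15.6 kt.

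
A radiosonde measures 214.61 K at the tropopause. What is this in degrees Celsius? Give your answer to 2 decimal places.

-58.54 °C

°C = 214.61 − 273.15 = -58.54 °C.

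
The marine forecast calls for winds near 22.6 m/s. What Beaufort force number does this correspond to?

Beaufort force 9

22.6 m/s lies in the Beaufort 9 band (strong gale, 20.8–24.4 m/s).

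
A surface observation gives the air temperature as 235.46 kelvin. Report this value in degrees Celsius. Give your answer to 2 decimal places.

°C = 235.46 − 273.15 = -37.69 °C.

-37.69 °C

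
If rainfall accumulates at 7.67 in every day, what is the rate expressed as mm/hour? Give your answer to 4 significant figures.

7.67 in/day × 25.4 mm/in × 0.0416667 day/hour = 8.117 mm/hour.

8.117 mm/hour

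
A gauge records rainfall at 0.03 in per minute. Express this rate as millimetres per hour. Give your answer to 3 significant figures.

45.7 mm/hour

0.03 in/minute × 25.4 mm/in × 60 minute/hour = 45.7 mm/hour.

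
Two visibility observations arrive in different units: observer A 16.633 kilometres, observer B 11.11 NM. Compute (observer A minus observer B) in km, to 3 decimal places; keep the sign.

observer B: 11.11 nmi = 20.57572 km.
Difference: 16.63300 − 20.57572 = -3.943 km.

-3.943 km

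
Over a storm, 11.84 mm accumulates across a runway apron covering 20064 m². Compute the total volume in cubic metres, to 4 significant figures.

237.6 cubic metres

1 mm over 1 m² is 1 L, so volume = 11.84 × 20064 = 237557.76 L = 237.6 m³.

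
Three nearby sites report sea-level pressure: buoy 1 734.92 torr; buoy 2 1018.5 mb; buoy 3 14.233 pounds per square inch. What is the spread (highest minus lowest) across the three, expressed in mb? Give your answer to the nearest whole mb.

buoy 1: 734.92 mmHg = 979.81 mb.
buoy 3: 14.233 psi = 981.33 mb.
Spread: 1018.50 − 979.81 = 39 mb.

39 mb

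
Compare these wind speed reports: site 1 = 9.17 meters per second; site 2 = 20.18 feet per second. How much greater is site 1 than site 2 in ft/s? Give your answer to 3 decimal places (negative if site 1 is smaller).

9.905 ft/s

site 1: 9.17 m/s = 30.08530 ft/s.
Difference: 30.08530 − 20.18000 = 9.905 ft/s.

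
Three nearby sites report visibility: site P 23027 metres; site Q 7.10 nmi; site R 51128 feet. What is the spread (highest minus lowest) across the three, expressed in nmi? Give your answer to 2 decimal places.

site P: 23027 m = 12.4336 nmi.
site R: 51128 ft = 8.4146 nmi.
Spread: 12.4336 − 7.1000 = 5.33 nmi.

5.33 nmi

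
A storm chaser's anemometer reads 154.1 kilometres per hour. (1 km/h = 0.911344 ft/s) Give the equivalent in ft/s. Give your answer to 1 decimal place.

1 km/h = 0.911344 ft/s, so 154.1 × 0.911344 = 140.4 ft/s.

140.4 ft/s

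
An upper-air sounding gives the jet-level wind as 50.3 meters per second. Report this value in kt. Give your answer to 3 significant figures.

97.8 kt

1 m/s = 1.94384 kt, so 50.3 × 1.94384 = 97.8 kt.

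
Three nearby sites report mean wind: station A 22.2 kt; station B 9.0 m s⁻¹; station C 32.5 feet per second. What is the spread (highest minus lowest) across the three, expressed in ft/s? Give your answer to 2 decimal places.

station A: 22.2 kt = 37.4694 ft/s.
station B: 9.0 m/s = 29.5276 ft/s.
Spread: 37.4694 − 29.5276 = 7.94 ft/s.

7.94 ft/s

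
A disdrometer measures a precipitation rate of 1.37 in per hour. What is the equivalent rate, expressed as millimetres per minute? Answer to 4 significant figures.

0.5800 mm/minute

1.37 in/hour × 25.4 mm/in × 0.0166667 hour/minute = 0.5800 mm/minute.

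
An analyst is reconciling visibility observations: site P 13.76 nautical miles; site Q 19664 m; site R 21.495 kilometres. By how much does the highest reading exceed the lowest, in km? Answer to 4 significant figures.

site P: 13.76 nmi = 25.48352 km.
site Q: 19664 m = 19.66400 km.
Spread: 25.48352 − 19.66400 = 5.820 km.

5.820 km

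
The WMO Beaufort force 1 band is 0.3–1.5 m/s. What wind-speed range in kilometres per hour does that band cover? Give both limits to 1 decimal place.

0.3–1.5 m/s × 3.6 = 1.1–5.4 km/h.

1.1 to 5.4 km/h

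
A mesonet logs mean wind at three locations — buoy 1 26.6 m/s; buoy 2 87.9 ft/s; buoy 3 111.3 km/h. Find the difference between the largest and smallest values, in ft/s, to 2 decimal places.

14.16 ft/s

buoy 1: 26.6 m/s = 87.2703 ft/s.
buoy 3: 111.3 km/h = 101.4326 ft/s.
Spread: 101.4326 − 87.2703 = 14.16 ft/s.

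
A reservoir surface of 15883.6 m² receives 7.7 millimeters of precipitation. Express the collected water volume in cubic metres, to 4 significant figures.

122.3 cubic metres

1 mm over 1 m² is 1 L, so volume = 7.7 × 15883.6 = 122303.72 L = 122.3 m³.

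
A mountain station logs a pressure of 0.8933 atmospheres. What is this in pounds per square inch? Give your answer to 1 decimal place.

13.1 psi

1 atm = 14.6959 psi, so 0.8933 × 14.6959 = 13.1 psi.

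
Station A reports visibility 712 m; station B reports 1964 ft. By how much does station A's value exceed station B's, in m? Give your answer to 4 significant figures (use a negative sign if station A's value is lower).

station B: 1964 ft = 598.627 m.
Difference: 712.000 − 598.627 = 113.4 m.

113.4 m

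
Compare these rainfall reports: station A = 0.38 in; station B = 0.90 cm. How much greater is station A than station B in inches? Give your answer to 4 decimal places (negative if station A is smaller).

0.0257 in

station B: 0.90 cm = 0.354331 in.
Difference: 0.380000 − 0.354331 = 0.0257 in.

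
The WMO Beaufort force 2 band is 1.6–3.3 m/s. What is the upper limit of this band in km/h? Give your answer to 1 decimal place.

1.6–3.3 m/s × 3.6 = 5.8–11.9 km/h.

11.9 km/h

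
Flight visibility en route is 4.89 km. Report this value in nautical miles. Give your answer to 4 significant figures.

2.640 nmi

1 km = 0.539957 nmi, so 4.89 × 0.539957 = 2.640 nmi.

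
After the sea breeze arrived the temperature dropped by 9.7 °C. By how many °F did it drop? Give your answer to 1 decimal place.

17.5 °F

For a temperature change the 32° offset cancels: Δ°F = 9.7 × 1.8 = 17.5 °F.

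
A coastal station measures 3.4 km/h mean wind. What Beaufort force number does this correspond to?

Beaufort force 1

3.4 km/h = 0.9 m/s, which is Beaufort 1 (light air, 0.3–1.5 m/s).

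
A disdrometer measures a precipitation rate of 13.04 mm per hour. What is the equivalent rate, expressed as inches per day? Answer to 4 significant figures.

12.32 in/day

13.04 mm/hour × 0.0393701 in/mm × 24 hour/day = 12.32 in/day.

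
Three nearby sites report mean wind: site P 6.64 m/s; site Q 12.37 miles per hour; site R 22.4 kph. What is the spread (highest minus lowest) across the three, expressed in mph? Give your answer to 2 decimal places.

site P: 6.64 m/s = 14.8533 mph.
site R: 22.4 km/h = 13.9187 mph.
Spread: 14.8533 − 12.3700 = 2.48 mph.

2.48 mph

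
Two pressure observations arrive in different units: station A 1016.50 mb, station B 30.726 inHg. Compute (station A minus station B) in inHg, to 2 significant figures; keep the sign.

station A: 1016.50 mb = 30.0172 inHg.
Difference: 30.0172 − 30.7260 = -0.71 inHg.

-0.71 inHg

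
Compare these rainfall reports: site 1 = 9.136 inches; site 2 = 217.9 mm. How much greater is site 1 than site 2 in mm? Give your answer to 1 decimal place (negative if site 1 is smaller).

site 1: 9.136 in = 232.054 mm.
Difference: 232.054 − 217.900 = 14.2 mm.

14.2 mm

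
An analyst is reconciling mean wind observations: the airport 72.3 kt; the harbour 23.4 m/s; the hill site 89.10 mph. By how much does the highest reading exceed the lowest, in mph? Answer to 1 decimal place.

36.8 mph

the airport: 72.3 kt = 83.201 mph.
the harbour: 23.4 m/s = 52.344 mph.
Spread: 89.100 − 52.344 = 36.8 mph.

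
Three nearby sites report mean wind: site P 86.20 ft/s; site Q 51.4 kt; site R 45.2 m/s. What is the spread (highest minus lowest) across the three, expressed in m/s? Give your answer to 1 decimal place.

18.9 m/s

site P: 86.20 ft/s = 26.274 m/s.
site Q: 51.4 kt = 26.442 m/s.
Spread: 45.200 − 26.274 = 18.9 m/s.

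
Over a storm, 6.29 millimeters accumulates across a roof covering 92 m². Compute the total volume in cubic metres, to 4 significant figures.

0.5787 cubic metres

1 mm over 1 m² is 1 L, so volume = 6.29 × 92 = 578.68 L = 0.5787 m³.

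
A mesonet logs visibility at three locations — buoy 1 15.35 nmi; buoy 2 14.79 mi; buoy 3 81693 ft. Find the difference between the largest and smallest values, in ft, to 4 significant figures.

buoy 1: 15.35 nmi = 93268.37 ft.
buoy 2: 14.79 SM = 78091.20 ft.
Spread: 93268.37 − 78091.20 = 15180 ft.

15180 ft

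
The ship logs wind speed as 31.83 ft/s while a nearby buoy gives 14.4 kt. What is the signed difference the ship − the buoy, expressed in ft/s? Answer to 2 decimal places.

7.53 ft/s

the buoy: 14.4 kt = 24.3045 ft/s.
Difference: 31.8300 − 24.3045 = 7.53 ft/s.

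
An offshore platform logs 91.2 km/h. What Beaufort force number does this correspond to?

Beaufort force 10

91.2 km/h = 25.3 m/s, which is Beaufort 10 (storm, 24.5–28.4 m/s).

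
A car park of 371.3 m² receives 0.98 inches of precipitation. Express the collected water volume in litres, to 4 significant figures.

Depth: 0.98 in × 25.4 = 24.892 mm.
1 mm over 1 m² is 1 L, so volume = 24.892 × 371.3 = 9242.3996 L ≈ 9242 L.

9242 litres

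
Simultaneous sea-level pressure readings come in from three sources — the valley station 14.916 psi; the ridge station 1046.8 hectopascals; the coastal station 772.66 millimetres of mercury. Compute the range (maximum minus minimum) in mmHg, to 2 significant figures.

14 mmHg

the valley station: 14.916 psi = 771.38 mmHg.
the ridge station: 1046.8 hPa = 785.16 mmHg.
Spread: 785.16 − 771.38 = 14 mmHg.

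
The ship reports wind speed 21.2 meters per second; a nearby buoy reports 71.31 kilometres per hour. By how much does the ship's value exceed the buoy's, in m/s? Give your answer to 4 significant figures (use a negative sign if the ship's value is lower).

the buoy: 71.31 km/h = 19.80833 m/s.
Difference: 21.20000 − 19.80833 = 1.392 m/s.

1.392 m/s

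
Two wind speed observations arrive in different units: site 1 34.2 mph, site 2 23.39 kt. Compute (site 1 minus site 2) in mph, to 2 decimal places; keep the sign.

site 2: 23.39 kt = 26.9167 mph.
Difference: 34.2000 − 26.9167 = 7.28 mph.

7.28 mph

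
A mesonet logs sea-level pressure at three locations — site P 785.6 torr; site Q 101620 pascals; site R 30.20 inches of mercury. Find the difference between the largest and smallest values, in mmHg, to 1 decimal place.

23.4 mmHg

site Q: 101620 Pa = 762.213 mmHg.
site R: 30.20 inHg = 767.080 mmHg.
Spread: 785.600 − 762.213 = 23.4 mmHg.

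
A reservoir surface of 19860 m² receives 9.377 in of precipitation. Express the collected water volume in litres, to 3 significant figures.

Depth: 9.377 in × 25.4 = 238.1758 mm.
1 mm over 1 m² is 1 L, so volume = 238.1758 × 19860 = 4730171.4 L ≈ 4730000 L.

4730000 litres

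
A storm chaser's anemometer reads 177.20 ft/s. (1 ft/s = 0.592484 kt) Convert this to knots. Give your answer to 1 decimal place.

1 ft/s = 0.592484 kt, so 177.20 × 0.592484 = 105.0 kt.

105.0 kt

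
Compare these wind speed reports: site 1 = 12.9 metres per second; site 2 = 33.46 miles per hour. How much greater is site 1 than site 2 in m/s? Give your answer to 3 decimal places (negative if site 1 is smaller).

-2.058 m/s

site 2: 33.46 mph = 14.95796 m/s.
Difference: 12.90000 − 14.95796 = -2.058 m/s.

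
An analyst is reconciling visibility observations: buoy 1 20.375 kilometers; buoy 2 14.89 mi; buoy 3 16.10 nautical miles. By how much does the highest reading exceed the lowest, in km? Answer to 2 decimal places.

9.44 km

buoy 2: 14.89 SM = 23.9631 km.
buoy 3: 16.10 nmi = 29.8172 km.
Spread: 29.8172 − 20.3750 = 9.44 km.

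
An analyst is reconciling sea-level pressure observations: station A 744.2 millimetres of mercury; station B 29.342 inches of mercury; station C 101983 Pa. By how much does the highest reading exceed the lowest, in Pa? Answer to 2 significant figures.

2800 Pa

station A: 744.2 mmHg = 99218.52 Pa.
station B: 29.342 inHg = 99363.43 Pa.
Spread: 101983.00 − 99218.52 = 2800 Pa.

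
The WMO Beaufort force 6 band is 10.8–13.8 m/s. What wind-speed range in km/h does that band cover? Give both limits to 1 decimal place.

38.9 to 49.7 km/h

10.8–13.8 m/s × 3.6 = 38.9–49.7 km/h.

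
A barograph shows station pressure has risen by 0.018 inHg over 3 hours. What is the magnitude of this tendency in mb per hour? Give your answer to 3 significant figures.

0.018 inHg / 3 h × 33.8639 mb/inHg = 0.203 mb/h.

0.203 mb per hour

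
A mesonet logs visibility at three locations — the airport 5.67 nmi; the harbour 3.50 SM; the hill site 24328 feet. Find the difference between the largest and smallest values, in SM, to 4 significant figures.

3.025 SM

the airport: 5.67 nmi = 6.52492 SM.
the hill site: 24328 ft = 4.60758 SM.
Spread: 6.52492 − 3.50000 = 3.025 SM.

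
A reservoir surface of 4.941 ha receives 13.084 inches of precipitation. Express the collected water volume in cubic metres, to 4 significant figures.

16420 cubic metres

Depth: 13.084 in × 25.4 = 332.3336 mm.
Area: 4.941 ha = 49410 m².
1 mm over 1 m² is 1 L, so volume = 332.3336 × 49410 = 16420603 L = 16420 m³.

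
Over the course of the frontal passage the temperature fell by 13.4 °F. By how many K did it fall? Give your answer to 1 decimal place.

For a temperature change the 32° offset cancels: ΔK = 13.4 × 0.5556 = 7.4 K.

7.4 K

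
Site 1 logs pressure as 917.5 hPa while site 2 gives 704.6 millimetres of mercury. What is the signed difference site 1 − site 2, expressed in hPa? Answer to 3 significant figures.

-21.9 hPa

site 2: 704.6 mmHg = 939.390 hPa.
Difference: 917.500 − 939.390 = -21.9 hPa.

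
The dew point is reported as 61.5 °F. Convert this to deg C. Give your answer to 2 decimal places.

16.39 °C

°C = (°F − 32) × 5/9 = (61.5 − 32) / 1.8 = 16.39 °C.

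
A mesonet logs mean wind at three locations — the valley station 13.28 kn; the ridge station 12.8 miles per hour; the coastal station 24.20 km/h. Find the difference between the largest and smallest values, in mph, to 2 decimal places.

2.48 mph

the valley station: 13.28 kt = 15.2824 mph.
the coastal station: 24.20 km/h = 15.0372 mph.
Spread: 15.2824 − 12.8000 = 2.48 mph.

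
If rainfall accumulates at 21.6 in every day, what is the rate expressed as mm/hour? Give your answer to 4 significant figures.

21.6 in/day × 25.4 mm/in × 0.0416667 day/hour = 22.86 mm/hour.

22.86 mm/hour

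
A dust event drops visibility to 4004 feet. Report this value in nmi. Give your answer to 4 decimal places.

0.6590 nmi

1 ft = 0.000164579 nmi, so 4004 × 0.000164579 = 0.6590 nmi.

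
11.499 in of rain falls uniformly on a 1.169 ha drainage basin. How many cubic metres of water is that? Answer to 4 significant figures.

Depth: 11.499 in × 25.4 = 292.0746 mm.
Area: 1.169 ha = 11690 m².
1 mm over 1 m² is 1 L, so volume = 292.0746 × 11690 = 3414352.1 L = 3414 m³.

3414 cubic metres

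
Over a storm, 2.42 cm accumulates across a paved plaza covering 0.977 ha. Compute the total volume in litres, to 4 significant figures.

Depth: 2.42 cm × 10 = 24.2 mm.
Area: 0.977 ha = 9770 m².
1 mm over 1 m² is 1 L, so volume = 24.2 × 9770 = 236434 L ≈ 236400 L.

236400 litres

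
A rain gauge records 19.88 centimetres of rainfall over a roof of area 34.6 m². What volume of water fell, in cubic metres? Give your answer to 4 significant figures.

Depth: 19.88 cm × 10 = 198.8 mm.
1 mm over 1 m² is 1 L, so volume = 198.8 × 34.6 = 6878.48 L = 6.878 m³.

6.878 cubic metres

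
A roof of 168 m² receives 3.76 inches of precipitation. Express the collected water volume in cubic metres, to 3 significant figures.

Depth: 3.76 in × 25.4 = 95.504 mm.
1 mm over 1 m² is 1 L, so volume = 95.504 × 168 = 16044.672 L = 16.0 m³.

16.0 cubic metres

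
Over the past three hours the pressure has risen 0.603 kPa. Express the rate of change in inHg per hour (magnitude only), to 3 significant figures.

0.603 kPa / 3 h × 0.2953 inHg/kPa = 0.0594 inHg/h.

0.0594 inHg per hour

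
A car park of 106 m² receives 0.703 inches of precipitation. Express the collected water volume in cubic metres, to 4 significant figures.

Depth: 0.703 in × 25.4 = 17.8562 mm.
1 mm over 1 m² is 1 L, so volume = 17.8562 × 106 = 1892.7572 L = 1.893 m³.

1.893 cubic metres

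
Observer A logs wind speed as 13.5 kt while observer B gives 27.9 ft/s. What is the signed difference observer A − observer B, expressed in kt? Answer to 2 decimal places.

-3.03 kt

observer B: 27.9 ft/s = 16.5303 kt.
Difference: 13.5000 − 16.5303 = -3.03 kt.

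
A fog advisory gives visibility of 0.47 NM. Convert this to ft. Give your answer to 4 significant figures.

2856 ft

1 nmi = 6076.12 ft, so 0.47 × 6076.12 = 2856 ft.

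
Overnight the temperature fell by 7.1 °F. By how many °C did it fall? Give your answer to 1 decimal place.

Converting a difference, only the 9/5 scale factor applies: Δ°C = 7.1 × 0.5556 = 3.9 °C.

3.9 °C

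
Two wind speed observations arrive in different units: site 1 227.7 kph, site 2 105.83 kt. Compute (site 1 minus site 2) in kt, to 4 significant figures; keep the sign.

17.12 kt

site 1: 227.7 km/h = 122.9482 kt.
Difference: 122.9482 − 105.8300 = 17.12 kt.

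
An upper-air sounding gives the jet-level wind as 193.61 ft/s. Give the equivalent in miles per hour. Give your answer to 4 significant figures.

132.0 mph

1 ft/s = 0.681818 mph, so 193.61 × 0.681818 = 132.0 mph.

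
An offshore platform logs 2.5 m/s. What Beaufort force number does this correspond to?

Beaufort force 2

2.5 m/s lies in the Beaufort 2 band (light breeze, 1.6–3.3 m/s).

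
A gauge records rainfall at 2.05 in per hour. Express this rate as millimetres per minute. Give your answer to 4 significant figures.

0.8678 mm/minute

2.05 in/hour × 25.4 mm/in × 0.0166667 hour/minute = 0.8678 mm/minute.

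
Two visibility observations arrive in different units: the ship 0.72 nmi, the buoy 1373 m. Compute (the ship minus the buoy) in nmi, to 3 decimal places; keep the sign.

-0.021 nmi

the buoy: 1373 m = 0.74136 nmi.
Difference: 0.72000 − 0.74136 = -0.021 nmi.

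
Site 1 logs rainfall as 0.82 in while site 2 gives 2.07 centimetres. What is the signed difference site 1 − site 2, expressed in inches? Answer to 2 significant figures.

0.0050 in

site 2: 2.07 cm = 0.814961 in.
Difference: 0.820000 − 0.814961 = 0.0050 in.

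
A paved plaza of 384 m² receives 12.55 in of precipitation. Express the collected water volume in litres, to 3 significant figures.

122000 litres

Depth: 12.55 in × 25.4 = 318.77 mm.
1 mm over 1 m² is 1 L, so volume = 318.77 × 384 = 122407.68 L ≈ 122000 L.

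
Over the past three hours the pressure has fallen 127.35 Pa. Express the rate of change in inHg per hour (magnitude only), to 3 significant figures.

0.0125 inHg per hour

127.35 Pa / 3 h × 0.0002953 inHg/Pa = 0.0125 inHg/h.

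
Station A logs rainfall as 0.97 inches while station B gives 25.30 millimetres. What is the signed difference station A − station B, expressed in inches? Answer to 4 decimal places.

-0.0261 in

station B: 25.30 mm = 0.996063 in.
Difference: 0.970000 − 0.996063 = -0.0261 in.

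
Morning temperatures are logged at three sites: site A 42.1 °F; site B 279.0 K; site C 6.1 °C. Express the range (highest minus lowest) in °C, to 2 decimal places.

site A: 42.1 °F = 5.611 °C.
site B: 279.0 K = 5.850 °C.
Spread: 6.100 − 5.611 = 0.489 °C.

0.49 °C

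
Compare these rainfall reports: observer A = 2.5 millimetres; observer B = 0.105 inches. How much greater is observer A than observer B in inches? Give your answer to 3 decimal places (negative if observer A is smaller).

-0.007 in

observer A: 2.5 mm = 0.09843 in.
Difference: 0.09843 − 0.10500 = -0.007 in.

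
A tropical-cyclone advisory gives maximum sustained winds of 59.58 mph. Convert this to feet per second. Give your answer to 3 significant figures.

1 mph = 1.46667 ft/s, so 59.58 × 1.46667 = 87.4 ft/s.

87.4 ft/s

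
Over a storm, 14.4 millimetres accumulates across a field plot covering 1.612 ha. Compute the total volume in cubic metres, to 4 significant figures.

232.1 cubic metres

Area: 1.612 ha = 16120 m².
1 mm over 1 m² is 1 L, so volume = 14.4 × 16120 = 232128 L = 232.1 m³.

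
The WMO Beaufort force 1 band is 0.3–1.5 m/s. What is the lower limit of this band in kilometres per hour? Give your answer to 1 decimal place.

1.1 km/h

0.3–1.5 m/s × 3.6 = 1.1–5.4 km/h.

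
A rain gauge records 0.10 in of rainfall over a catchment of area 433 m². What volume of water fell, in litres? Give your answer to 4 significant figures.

1100 litres

Depth: 0.10 in × 25.4 = 2.54 mm.
1 mm over 1 m² is 1 L, so volume = 2.54 × 433 = 1099.82 L ≈ 1100 L.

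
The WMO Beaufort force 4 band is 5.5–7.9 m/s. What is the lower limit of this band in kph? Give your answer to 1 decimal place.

19.8 km/h

5.5–7.9 m/s × 3.6 = 19.8–28.4 km/h.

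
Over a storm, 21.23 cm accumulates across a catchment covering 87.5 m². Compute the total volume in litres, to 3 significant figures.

Depth: 21.23 cm × 10 = 212.3 mm.
1 mm over 1 m² is 1 L, so volume = 212.3 × 87.5 = 18576.25 L ≈ 18600 L.

18600 litres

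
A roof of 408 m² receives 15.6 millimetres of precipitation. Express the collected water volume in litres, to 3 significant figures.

1 mm over 1 m² is 1 L, so volume = 15.6 × 408 = 6364.8 L ≈ 6360 L.

6360 litres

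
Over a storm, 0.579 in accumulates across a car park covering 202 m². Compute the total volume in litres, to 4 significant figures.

2971 litres

Depth: 0.579 in × 25.4 = 14.7066 mm.
1 mm over 1 m² is 1 L, so volume = 14.7066 × 202 = 2970.7332 L ≈ 2971 L.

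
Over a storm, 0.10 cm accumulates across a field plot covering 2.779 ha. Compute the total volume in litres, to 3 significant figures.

Depth: 0.10 cm × 10 = 1 mm.
Area: 2.779 ha = 27790 m².
1 mm over 1 m² is 1 L, so volume = 1 × 27790 = 27790 L ≈ 27800 L.

27800 litres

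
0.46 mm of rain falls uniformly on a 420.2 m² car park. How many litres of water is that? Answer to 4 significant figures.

193.3 litres

1 mm over 1 m² is 1 L, so volume = 0.46 × 420.2 = 193.292 L ≈ 193.3 L.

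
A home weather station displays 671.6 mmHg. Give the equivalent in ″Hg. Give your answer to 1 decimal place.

1 mmHg = 0.0393701 inHg, so 671.6 × 0.0393701 = 26.4 inHg.

26.4 inHg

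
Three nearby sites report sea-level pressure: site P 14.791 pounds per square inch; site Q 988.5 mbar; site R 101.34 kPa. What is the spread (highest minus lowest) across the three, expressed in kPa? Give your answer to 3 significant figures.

site P: 14.791 psi = 101.9804 kPa.
site Q: 988.5 mb = 98.8500 kPa.
Spread: 101.9804 − 98.8500 = 3.13 kPa.

3.13 kPa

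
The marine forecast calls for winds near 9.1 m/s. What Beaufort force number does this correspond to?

Beaufort force 5

9.1 m/s lies in the Beaufort 5 band (fresh breeze, 8.0–10.7 m/s).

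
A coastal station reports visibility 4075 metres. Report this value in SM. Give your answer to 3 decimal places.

2.532 SM

1 m = 0.000621371 SM, so 4075 × 0.000621371 = 2.532 SM.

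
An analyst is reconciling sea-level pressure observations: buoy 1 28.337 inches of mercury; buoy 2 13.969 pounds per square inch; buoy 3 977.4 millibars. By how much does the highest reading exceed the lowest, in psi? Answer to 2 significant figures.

0.26 psi

buoy 1: 28.337 inHg = 13.9178 psi.
buoy 3: 977.4 mb = 14.1760 psi.
Spread: 14.1760 − 13.9178 = 0.26 psi.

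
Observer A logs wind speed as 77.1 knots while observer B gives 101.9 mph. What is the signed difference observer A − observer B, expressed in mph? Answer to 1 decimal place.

observer A: 77.1 kt = 88.725 mph.
Difference: 88.725 − 101.900 = -13.2 mph.

-13.2 mph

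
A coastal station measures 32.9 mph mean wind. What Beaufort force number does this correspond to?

Beaufort force 7

32.9 mph = 14.7 m/s, which is Beaufort 7 (near gale, 13.9–17.1 m/s).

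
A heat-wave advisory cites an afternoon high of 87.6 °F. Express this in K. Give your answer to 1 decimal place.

304.0 K

First to °C: 30.89 °C.
Then to K: 304.0 K.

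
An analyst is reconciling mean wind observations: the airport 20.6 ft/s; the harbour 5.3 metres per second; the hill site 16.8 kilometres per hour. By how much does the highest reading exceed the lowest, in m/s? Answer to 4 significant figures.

the airport: 20.6 ft/s = 6.27888 m/s.
the hill site: 16.8 km/h = 4.66667 m/s.
Spread: 6.27888 − 4.66667 = 1.612 m/s.

1.612 m/s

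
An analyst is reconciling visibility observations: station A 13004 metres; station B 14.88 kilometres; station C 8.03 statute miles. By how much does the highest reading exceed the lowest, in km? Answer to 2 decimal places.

1.96 km

station A: 13004 m = 13.0040 km.
station C: 8.03 SM = 12.9230 km.
Spread: 14.8800 − 12.9230 = 1.96 km.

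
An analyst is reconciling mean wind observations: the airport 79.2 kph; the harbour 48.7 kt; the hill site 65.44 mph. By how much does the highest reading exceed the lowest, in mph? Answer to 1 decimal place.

the airport: 79.2 km/h = 49.213 mph.
the harbour: 48.7 kt = 56.043 mph.
Spread: 65.440 − 49.213 = 16.2 mph.

16.2 mph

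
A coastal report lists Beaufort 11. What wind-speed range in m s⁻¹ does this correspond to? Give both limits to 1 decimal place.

28.5 to 32.6 m/s

Beaufort 11 (violent storm) spans 28.5–32.6 m/s.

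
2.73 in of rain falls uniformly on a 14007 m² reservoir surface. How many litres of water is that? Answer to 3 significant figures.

Depth: 2.73 in × 25.4 = 69.342 mm.
1 mm over 1 m² is 1 L, so volume = 69.342 × 14007 = 971273.39 L ≈ 971000 L.

971000 litres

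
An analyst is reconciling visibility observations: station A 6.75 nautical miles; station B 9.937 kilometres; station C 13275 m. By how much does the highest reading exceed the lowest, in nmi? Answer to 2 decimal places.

1.80 nmi

station B: 9.937 km = 5.3656 nmi.
station C: 13275 m = 7.1679 nmi.
Spread: 7.1679 − 5.3656 = 1.80 nmi.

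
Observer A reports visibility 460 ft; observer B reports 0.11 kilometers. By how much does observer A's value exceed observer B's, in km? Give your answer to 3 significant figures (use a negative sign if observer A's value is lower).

0.0302 km

observer A: 460 ft = 0.140208 km.
Difference: 0.140208 − 0.110000 = 0.0302 km.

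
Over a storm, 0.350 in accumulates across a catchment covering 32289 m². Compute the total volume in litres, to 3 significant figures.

Depth: 0.350 in × 25.4 = 8.89 mm.
1 mm over 1 m² is 1 L, so volume = 8.89 × 32289 = 287049.21 L ≈ 287000 L.

287000 litres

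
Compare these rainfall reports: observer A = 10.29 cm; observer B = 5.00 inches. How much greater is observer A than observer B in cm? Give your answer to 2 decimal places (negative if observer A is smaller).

-2.41 cm

observer B: 5.00 in = 12.7000 cm.
Difference: 10.2900 − 12.7000 = -2.41 cm.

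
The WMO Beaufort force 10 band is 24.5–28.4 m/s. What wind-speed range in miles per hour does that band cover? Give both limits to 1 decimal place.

54.8 to 63.5 mph

24.5–28.4 m/s × 2.237 = 54.8–63.5 mph.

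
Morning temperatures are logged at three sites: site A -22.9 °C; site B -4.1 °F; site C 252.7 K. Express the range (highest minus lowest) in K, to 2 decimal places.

2.84 K

site B: -4.1 °F = -20.056 °C.
site C: 252.7 K = -20.450 °C.
Spread: (-20.056) − (-22.900) = 2.844 °C.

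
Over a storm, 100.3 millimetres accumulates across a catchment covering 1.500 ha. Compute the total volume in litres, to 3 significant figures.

Area: 1.500 ha = 15000 m².
1 mm over 1 m² is 1 L, so volume = 100.3 × 15000 = 1504500 L ≈ 1500000 L.

1500000 litres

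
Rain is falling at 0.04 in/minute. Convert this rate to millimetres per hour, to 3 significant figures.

0.04 in/minute × 25.4 mm/in × 60 minute/hour = 61.0 mm/hour.

61.0 mm/hour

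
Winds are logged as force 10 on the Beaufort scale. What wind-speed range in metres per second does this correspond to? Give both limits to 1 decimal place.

24.5 to 28.4 m/s

Beaufort 10 (storm) spans 24.5–28.4 m/s.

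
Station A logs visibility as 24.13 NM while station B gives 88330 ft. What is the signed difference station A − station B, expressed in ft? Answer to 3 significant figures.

58300 ft

station A: 24.13 nmi = 146616.67 ft.
Difference: 146616.67 − 88330.00 = 58300 ft.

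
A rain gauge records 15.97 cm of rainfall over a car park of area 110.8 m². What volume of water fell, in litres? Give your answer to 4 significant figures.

17690 litres

Depth: 15.97 cm × 10 = 159.7 mm.
1 mm over 1 m² is 1 L, so volume = 159.7 × 110.8 = 17694.76 L ≈ 17690 L.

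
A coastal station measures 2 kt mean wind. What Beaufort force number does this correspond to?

2 kt lies in the Beaufort 1 band (light air, 1–3 kt).

Beaufort force 1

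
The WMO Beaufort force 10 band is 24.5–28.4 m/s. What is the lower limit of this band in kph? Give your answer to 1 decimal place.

24.5–28.4 m/s × 3.6 = 88.2–102.2 km/h.

88.2 km/h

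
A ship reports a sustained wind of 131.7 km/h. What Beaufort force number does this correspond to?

131.7 km/h = 36.6 m/s, which is Beaufort 12 (hurricane force, ≥32.7 m/s).

Beaufort force 12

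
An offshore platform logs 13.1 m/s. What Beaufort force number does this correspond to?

Beaufort force 6

13.1 m/s lies in the Beaufort 6 band (strong breeze, 10.8–13.8 m/s).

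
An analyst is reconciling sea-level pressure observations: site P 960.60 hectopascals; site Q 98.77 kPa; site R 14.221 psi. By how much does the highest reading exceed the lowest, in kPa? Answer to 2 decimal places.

2.71 kPa

site P: 960.60 hPa = 96.0600 kPa.
site R: 14.221 psi = 98.0503 kPa.
Spread: 98.7700 − 96.0600 = 2.71 kPa.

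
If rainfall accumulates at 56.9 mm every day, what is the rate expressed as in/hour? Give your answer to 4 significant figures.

0.09334 in/hour

56.9 mm/day × 0.0393701 in/mm × 0.0416667 day/hour = 0.09334 in/hour.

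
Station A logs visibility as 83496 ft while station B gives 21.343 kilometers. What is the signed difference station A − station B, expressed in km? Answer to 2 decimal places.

station A: 83496 ft = 25.4496 km.
Difference: 25.4496 − 21.3430 = 4.11 km.

4.11 km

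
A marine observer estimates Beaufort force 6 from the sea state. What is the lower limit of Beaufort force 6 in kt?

22 kt

Beaufort 6 (strong breeze) spans 22–27 knots.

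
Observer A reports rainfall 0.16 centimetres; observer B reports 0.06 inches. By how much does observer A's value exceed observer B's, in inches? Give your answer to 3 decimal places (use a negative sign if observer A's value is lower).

0.003 in

observer A: 0.16 cm = 0.06299 in.
Difference: 0.06299 − 0.06000 = 0.003 in.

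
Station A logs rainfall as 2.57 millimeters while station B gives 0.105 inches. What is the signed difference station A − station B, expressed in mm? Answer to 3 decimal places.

station B: 0.105 in = 2.66700 mm.
Difference: 2.57000 − 2.66700 = -0.097 mm.

-0.097 mm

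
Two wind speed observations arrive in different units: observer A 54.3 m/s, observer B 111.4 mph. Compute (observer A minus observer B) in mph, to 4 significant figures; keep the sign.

10.07 mph

observer A: 54.3 m/s = 121.4656 mph.
Difference: 121.4656 − 111.4000 = 10.07 mph.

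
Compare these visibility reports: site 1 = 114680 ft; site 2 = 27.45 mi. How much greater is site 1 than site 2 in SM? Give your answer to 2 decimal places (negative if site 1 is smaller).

-5.73 SM

site 1: 114680 ft = 21.7197 SM.
Difference: 21.7197 − 27.4500 = -5.73 SM.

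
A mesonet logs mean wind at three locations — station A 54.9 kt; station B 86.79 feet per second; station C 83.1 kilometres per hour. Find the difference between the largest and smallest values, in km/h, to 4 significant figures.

station A: 54.9 kt = 101.6748 km/h.
station B: 86.79 ft/s = 95.2329 km/h.
Spread: 101.6748 − 83.1000 = 18.57 km/h.

18.57 km/h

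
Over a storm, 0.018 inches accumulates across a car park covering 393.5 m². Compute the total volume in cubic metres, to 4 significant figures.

0.1799 cubic metres

Depth: 0.018 in × 25.4 = 0.4572 mm.
1 mm over 1 m² is 1 L, so volume = 0.4572 × 393.5 = 179.9082 L = 0.1799 m³.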